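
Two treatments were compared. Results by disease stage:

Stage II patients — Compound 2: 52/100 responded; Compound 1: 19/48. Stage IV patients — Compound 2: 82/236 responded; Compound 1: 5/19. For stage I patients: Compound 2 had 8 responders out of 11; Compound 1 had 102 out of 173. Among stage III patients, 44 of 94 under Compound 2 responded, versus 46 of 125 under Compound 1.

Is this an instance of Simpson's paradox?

Stage II: Compound 2 52/100 = 52.0%, Compound 1 19/48 = 39.6% → Compound 2
Stage IV: Compound 2 82/236 = 34.7%, Compound 1 5/19 = 26.3% → Compound 2
Stage I: Compound 2 8/11 = 72.7%, Compound 1 102/173 = 59.0% → Compound 2
Stage III: Compound 2 44/94 = 46.8%, Compound 1 46/125 = 36.8% → Compound 2
Overall: Compound 2 186/441 = 42.2%, Compound 1 172/365 = 47.1% → Compound 1
Compound 2 wins each disease group but Compound 1 wins overall — the comparison reverses. Compound 2's patients skew toward stage IV, which has a lower base rate.

Yes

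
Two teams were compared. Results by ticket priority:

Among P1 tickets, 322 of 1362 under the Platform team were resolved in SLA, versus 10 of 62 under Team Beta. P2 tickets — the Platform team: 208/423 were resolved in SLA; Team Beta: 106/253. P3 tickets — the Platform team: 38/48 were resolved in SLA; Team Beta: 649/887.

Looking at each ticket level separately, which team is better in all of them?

P1: the Platform team 322/1362 = 23.6%, Team Beta 10/62 = 16.1% → the Platform team
P2: the Platform team 208/423 = 49.2%, Team Beta 106/253 = 41.9% → the Platform team
P3: the Platform team 38/48 = 79.2%, Team Beta 649/887 = 73.2% → the Platform team
The Platform team has the higher rate in all 3 groups.

the Platform team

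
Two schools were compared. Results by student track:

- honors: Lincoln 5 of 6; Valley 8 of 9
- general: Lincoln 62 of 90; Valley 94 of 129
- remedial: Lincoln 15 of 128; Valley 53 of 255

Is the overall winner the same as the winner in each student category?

Honors: Lincoln 5/6 = 83.3%, Valley 8/9 = 88.9% → Valley
General: Lincoln 62/90 = 68.9%, Valley 94/129 = 72.9% → Valley
Remedial: Lincoln 15/128 = 11.7%, Valley 53/255 = 20.8% → Valley
Overall: Lincoln 82/224 = 36.6%, Valley 155/393 = 39.4% → Valley
Valley wins overall and in every student group — no reversal.

Yes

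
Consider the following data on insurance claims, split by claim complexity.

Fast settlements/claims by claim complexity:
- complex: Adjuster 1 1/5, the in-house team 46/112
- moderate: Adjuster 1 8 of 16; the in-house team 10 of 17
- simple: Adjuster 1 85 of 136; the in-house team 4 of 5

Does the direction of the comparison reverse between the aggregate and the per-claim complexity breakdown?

Complex: Adjuster 1 1/5 = 20.0%, the in-house team 46/112 = 41.1% → the in-house team
Moderate: Adjuster 1 8/16 = 50.0%, the in-house team 10/17 = 58.8% → the in-house team
Simple: Adjuster 1 85/136 = 62.5%, the in-house team 4/5 = 80.0% → the in-house team
Overall: Adjuster 1 94/157 = 59.9%, the in-house team 60/134 = 44.8% → Adjuster 1
The in-house team wins each claim group but Adjuster 1 wins overall — the comparison reverses. The in-house team's claims skew toward complex, which has a lower base rate.

Yes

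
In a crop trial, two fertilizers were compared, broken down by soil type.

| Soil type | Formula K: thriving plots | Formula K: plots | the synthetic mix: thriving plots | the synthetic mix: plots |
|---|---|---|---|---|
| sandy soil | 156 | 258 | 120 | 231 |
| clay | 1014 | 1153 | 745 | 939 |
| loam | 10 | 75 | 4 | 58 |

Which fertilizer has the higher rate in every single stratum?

Formula K

Sandy soil: Formula K 156/258 = 60.5%, the synthetic mix 120/231 = 51.9% → Formula K
Clay: Formula K 1014/1153 = 87.9%, the synthetic mix 745/939 = 79.3% → Formula K
Loam: Formula K 10/75 = 13.3%, the synthetic mix 4/58 = 6.9% → Formula K
Formula K has the higher rate in all 3 groups.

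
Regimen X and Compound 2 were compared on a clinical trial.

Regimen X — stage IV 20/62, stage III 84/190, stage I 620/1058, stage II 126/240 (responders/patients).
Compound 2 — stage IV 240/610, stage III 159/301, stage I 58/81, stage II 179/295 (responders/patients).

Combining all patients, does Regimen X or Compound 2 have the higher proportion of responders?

Regimen X

Stage IV: Regimen X 20/62 = 32.3%, Compound 2 240/610 = 39.3% → Compound 2
Stage III: Regimen X 84/190 = 44.2%, Compound 2 159/301 = 52.8% → Compound 2
Stage I: Regimen X 620/1058 = 58.6%, Compound 2 58/81 = 71.6% → Compound 2
Stage II: Regimen X 126/240 = 52.5%, Compound 2 179/295 = 60.7% → Compound 2
Overall: Regimen X 850/1550 = 54.8%, Compound 2 636/1287 = 49.4% → Regimen X
(Compound 2 wins every disease group but Regimen X wins overall — Compound 2's patients skew toward the low-rate stage IV group.)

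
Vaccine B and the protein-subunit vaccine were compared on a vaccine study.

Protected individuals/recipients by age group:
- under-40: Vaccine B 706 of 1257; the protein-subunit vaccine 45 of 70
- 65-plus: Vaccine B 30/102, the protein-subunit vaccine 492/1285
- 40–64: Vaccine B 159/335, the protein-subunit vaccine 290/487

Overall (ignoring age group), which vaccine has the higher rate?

Under-40: Vaccine B 706/1257 = 56.2%, the protein-subunit vaccine 45/70 = 64.3% → the protein-subunit vaccine
65-plus: Vaccine B 30/102 = 29.4%, the protein-subunit vaccine 492/1285 = 38.3% → the protein-subunit vaccine
40–64: Vaccine B 159/335 = 47.5%, the protein-subunit vaccine 290/487 = 59.5% → the protein-subunit vaccine
Overall: Vaccine B 895/1694 = 52.8%, the protein-subunit vaccine 827/1842 = 44.9% → Vaccine B
(The protein-subunit vaccine wins every age group but Vaccine B wins overall — the protein-subunit vaccine's recipients skew toward the low-rate 65-plus group.)

Vaccine B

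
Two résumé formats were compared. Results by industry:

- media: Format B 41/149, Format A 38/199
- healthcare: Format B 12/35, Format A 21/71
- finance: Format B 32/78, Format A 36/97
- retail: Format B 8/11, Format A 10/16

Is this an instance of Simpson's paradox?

Media: Format B 41/149 = 27.5%, Format A 38/199 = 19.1% → Format B
Healthcare: Format B 12/35 = 34.3%, Format A 21/71 = 29.6% → Format B
Finance: Format B 32/78 = 41.0%, Format A 36/97 = 37.1% → Format B
Retail: Format B 8/11 = 72.7%, Format A 10/16 = 62.5% → Format B
Overall: Format B 93/273 = 34.1%, Format A 105/383 = 27.4% → Format B
Format B wins overall and in every industry group — no reversal.

No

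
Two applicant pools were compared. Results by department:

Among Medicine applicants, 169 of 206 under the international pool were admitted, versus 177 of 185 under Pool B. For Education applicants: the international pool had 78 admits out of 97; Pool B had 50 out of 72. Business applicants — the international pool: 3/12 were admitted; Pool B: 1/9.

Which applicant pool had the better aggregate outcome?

Medicine: the international pool 169/206 = 82.0%, Pool B 177/185 = 95.7% → Pool B
Education: the international pool 78/97 = 80.4%, Pool B 50/72 = 69.4% → the international pool
Business: the international pool 3/12 = 25.0%, Pool B 1/9 = 11.1% → the international pool
Overall: the international pool 250/315 = 79.4%, Pool B 228/266 = 85.7% → Pool B
(Neither sweeps every department group, but Pool B has the higher pooled rate.)

Pool B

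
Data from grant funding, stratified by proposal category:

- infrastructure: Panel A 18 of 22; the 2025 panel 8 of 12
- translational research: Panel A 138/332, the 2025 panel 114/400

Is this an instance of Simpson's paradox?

Infrastructure: Panel A 18/22 = 81.8%, the 2025 panel 8/12 = 66.7% → Panel A
Translational research: Panel A 138/332 = 41.6%, the 2025 panel 114/400 = 28.5% → Panel A
Overall: Panel A 156/354 = 44.1%, the 2025 panel 122/412 = 29.6% → Panel A
Panel A wins overall and in every proposal group — no reversal.

No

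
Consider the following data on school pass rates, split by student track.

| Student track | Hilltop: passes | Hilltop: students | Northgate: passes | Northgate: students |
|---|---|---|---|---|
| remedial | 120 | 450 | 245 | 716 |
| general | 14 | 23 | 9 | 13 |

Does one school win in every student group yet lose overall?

No

Remedial: Hilltop 120/450 = 26.7%, Northgate 245/716 = 34.2% → Northgate
General: Hilltop 14/23 = 60.9%, Northgate 9/13 = 69.2% → Northgate
Overall: Hilltop 134/473 = 28.3%, Northgate 254/729 = 34.8% → Northgate
Northgate wins overall and in every student group — no reversal.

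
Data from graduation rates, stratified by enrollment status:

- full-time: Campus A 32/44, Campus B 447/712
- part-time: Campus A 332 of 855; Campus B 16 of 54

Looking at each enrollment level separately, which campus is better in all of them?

Campus A

Full-time: Campus A 32/44 = 72.7%, Campus B 447/712 = 62.8% → Campus A
Part-time: Campus A 332/855 = 38.8%, Campus B 16/54 = 29.6% → Campus A
Campus A has the higher rate in both groups.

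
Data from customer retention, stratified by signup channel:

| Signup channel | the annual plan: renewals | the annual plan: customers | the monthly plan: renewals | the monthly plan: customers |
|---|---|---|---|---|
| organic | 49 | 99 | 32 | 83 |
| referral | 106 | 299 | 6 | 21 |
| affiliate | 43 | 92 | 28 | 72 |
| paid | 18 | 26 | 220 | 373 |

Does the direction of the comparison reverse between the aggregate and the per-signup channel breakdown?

Yes

Organic: the annual plan 49/99 = 49.5%, the monthly plan 32/83 = 38.6% → the annual plan
Referral: the annual plan 106/299 = 35.5%, the monthly plan 6/21 = 28.6% → the annual plan
Affiliate: the annual plan 43/92 = 46.7%, the monthly plan 28/72 = 38.9% → the annual plan
Paid: the annual plan 18/26 = 69.2%, the monthly plan 220/373 = 59.0% → the annual plan
Overall: the annual plan 216/516 = 41.9%, the monthly plan 286/549 = 52.1% → the monthly plan
The annual plan wins each signup group but the monthly plan wins overall — the comparison reverses. The annual plan's customers skew toward referral, which has a lower base rate.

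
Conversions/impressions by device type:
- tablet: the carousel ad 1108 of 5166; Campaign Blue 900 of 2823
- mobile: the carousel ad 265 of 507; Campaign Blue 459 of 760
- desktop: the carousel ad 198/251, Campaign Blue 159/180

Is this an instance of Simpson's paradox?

Tablet: the carousel ad 1108/5166 = 21.4%, Campaign Blue 900/2823 = 31.9% → Campaign Blue
Mobile: the carousel ad 265/507 = 52.3%, Campaign Blue 459/760 = 60.4% → Campaign Blue
Desktop: the carousel ad 198/251 = 78.9%, Campaign Blue 159/180 = 88.3% → Campaign Blue
Overall: the carousel ad 1571/5924 = 26.5%, Campaign Blue 1518/3763 = 40.3% → Campaign Blue
Campaign Blue wins overall and in every device group — no reversal.

No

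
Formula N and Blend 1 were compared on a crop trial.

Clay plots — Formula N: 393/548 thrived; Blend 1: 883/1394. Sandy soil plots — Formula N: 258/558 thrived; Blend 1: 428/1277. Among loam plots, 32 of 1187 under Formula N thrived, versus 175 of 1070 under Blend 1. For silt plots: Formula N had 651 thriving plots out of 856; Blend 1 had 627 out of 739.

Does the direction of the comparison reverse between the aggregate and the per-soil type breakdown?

No

Clay: Formula N 393/548 = 71.7%, Blend 1 883/1394 = 63.3% → Formula N
Sandy soil: Formula N 258/558 = 46.2%, Blend 1 428/1277 = 33.5% → Formula N
Loam: Formula N 32/1187 = 2.7%, Blend 1 175/1070 = 16.4% → Blend 1
Silt: Formula N 651/856 = 76.1%, Blend 1 627/739 = 84.8% → Blend 1
Overall: Formula N 1334/3149 = 42.4%, Blend 1 2113/4480 = 47.2% → Blend 1
Neither sweeps: Formula N wins 2 of 4 groups, Blend 1 wins 2. Blend 1 wins overall but not every group — no Simpson reversal.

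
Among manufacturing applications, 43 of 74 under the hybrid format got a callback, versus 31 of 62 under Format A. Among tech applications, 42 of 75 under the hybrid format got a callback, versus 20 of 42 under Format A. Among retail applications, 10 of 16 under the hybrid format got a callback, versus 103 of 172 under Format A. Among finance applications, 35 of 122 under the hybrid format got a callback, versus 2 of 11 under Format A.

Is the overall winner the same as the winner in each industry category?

Manufacturing: the hybrid format 43/74 = 58.1%, Format A 31/62 = 50.0% → the hybrid format
Tech: the hybrid format 42/75 = 56.0%, Format A 20/42 = 47.6% → the hybrid format
Retail: the hybrid format 10/16 = 62.5%, Format A 103/172 = 59.9% → the hybrid format
Finance: the hybrid format 35/122 = 28.7%, Format A 2/11 = 18.2% → the hybrid format
Overall: the hybrid format 130/287 = 45.3%, Format A 156/287 = 54.4% → Format A
The hybrid format wins each industry group but Format A wins overall — the comparison reverses. The hybrid format's applications skew toward finance, which has a lower base rate.

No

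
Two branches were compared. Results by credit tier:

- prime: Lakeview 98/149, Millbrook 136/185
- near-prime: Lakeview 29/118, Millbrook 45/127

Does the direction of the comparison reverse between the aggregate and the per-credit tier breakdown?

Prime: Lakeview 98/149 = 65.8%, Millbrook 136/185 = 73.5% → Millbrook
Near-prime: Lakeview 29/118 = 24.6%, Millbrook 45/127 = 35.4% → Millbrook
Overall: Lakeview 127/267 = 47.6%, Millbrook 181/312 = 58.0% → Millbrook
Millbrook wins overall and in every credit group — no reversal.

No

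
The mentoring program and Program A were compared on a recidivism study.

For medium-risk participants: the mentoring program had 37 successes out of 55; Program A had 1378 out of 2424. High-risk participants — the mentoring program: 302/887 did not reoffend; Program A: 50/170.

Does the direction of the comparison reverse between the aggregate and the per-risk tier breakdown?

Yes

Medium-risk: the mentoring program 37/55 = 67.3%, Program A 1378/2424 = 56.8% → the mentoring program
High-risk: the mentoring program 302/887 = 34.0%, Program A 50/170 = 29.4% → the mentoring program
Overall: the mentoring program 339/942 = 36.0%, Program A 1428/2594 = 55.1% → Program A
The mentoring program wins each risk group but Program A wins overall — the comparison reverses. The mentoring program's participants skew toward high-risk, which has a lower base rate.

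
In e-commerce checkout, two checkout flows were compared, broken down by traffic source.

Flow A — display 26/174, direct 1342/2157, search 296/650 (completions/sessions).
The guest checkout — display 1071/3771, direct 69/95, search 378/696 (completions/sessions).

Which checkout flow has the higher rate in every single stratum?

Display: Flow A 26/174 = 14.9%, the guest checkout 1071/3771 = 28.4% → the guest checkout
Direct: Flow A 1342/2157 = 62.2%, the guest checkout 69/95 = 72.6% → the guest checkout
Search: Flow A 296/650 = 45.5%, the guest checkout 378/696 = 54.3% → the guest checkout
The guest checkout has the higher rate in all 3 groups.

the guest checkout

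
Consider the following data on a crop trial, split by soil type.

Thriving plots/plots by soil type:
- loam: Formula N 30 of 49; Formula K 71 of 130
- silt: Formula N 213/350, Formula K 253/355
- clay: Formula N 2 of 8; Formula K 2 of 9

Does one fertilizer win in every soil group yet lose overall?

No

Loam: Formula N 30/49 = 61.2%, Formula K 71/130 = 54.6% → Formula N
Silt: Formula N 213/350 = 60.9%, Formula K 253/355 = 71.3% → Formula K
Clay: Formula N 2/8 = 25.0%, Formula K 2/9 = 22.2% → Formula N
Overall: Formula N 245/407 = 60.2%, Formula K 326/494 = 66.0% → Formula K
Neither sweeps: Formula N wins 2 of 3 groups, Formula K wins 1. Formula K wins overall but not every group — no Simpson reversal.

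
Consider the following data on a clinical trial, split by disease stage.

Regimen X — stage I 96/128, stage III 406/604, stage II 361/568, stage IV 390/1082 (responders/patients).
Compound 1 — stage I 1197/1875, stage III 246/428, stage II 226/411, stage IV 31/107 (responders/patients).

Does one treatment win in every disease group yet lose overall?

Yes

Stage I: Regimen X 96/128 = 75.0%, Compound 1 1197/1875 = 63.8% → Regimen X
Stage III: Regimen X 406/604 = 67.2%, Compound 1 246/428 = 57.5% → Regimen X
Stage II: Regimen X 361/568 = 63.6%, Compound 1 226/411 = 55.0% → Regimen X
Stage IV: Regimen X 390/1082 = 36.0%, Compound 1 31/107 = 29.0% → Regimen X
Overall: Regimen X 1253/2382 = 52.6%, Compound 1 1700/2821 = 60.3% → Compound 1
Regimen X wins each disease group but Compound 1 wins overall — the comparison reverses. Regimen X's patients skew toward stage IV, which has a lower base rate.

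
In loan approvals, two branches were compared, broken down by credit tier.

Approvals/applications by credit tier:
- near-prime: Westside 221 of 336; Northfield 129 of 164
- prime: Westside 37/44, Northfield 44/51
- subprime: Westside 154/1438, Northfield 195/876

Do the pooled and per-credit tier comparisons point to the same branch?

Near-prime: Westside 221/336 = 65.8%, Northfield 129/164 = 78.7% → Northfield
Prime: Westside 37/44 = 84.1%, Northfield 44/51 = 86.3% → Northfield
Subprime: Westside 154/1438 = 10.7%, Northfield 195/876 = 22.3% → Northfield
Overall: Westside 412/1818 = 22.7%, Northfield 368/1091 = 33.7% → Northfield
Northfield wins overall and in every credit group — no reversal.

Yes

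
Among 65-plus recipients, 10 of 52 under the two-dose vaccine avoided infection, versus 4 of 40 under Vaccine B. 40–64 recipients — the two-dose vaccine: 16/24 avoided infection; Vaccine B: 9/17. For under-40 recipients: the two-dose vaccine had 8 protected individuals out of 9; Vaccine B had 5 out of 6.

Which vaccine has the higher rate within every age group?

65-plus: the two-dose vaccine 10/52 = 19.2%, Vaccine B 4/40 = 10.0% → the two-dose vaccine
40–64: the two-dose vaccine 16/24 = 66.7%, Vaccine B 9/17 = 52.9% → the two-dose vaccine
Under-40: the two-dose vaccine 8/9 = 88.9%, Vaccine B 5/6 = 83.3% → the two-dose vaccine
The two-dose vaccine has the higher rate in all 3 groups.

the two-dose vaccine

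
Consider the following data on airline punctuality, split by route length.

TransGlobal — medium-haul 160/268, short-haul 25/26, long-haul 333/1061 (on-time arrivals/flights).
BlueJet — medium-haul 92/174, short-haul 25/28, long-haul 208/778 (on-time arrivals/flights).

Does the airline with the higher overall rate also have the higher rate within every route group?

Medium-haul: TransGlobal 160/268 = 59.7%, BlueJet 92/174 = 52.9% → TransGlobal
Short-haul: TransGlobal 25/26 = 96.2%, BlueJet 25/28 = 89.3% → TransGlobal
Long-haul: TransGlobal 333/1061 = 31.4%, BlueJet 208/778 = 26.7% → TransGlobal
Overall: TransGlobal 518/1355 = 38.2%, BlueJet 325/980 = 33.2% → TransGlobal
TransGlobal wins overall and in every route group — no reversal.

Yes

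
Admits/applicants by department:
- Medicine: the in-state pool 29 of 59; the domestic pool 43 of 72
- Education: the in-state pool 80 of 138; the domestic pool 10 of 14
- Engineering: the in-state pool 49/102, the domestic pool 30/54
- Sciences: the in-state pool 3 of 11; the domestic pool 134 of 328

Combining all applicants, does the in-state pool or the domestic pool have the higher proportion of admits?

the in-state pool

Medicine: the in-state pool 29/59 = 49.2%, the domestic pool 43/72 = 59.7% → the domestic pool
Education: the in-state pool 80/138 = 58.0%, the domestic pool 10/14 = 71.4% → the domestic pool
Engineering: the in-state pool 49/102 = 48.0%, the domestic pool 30/54 = 55.6% → the domestic pool
Sciences: the in-state pool 3/11 = 27.3%, the domestic pool 134/328 = 40.9% → the domestic pool
Overall: the in-state pool 161/310 = 51.9%, the domestic pool 217/468 = 46.4% → the in-state pool
(The domestic pool wins every department group but the in-state pool wins overall — the domestic pool's applicants skew toward the low-rate Sciences group.)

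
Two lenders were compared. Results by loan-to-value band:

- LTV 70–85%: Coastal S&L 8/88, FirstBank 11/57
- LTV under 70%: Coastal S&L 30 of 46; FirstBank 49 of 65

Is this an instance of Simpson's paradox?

No

LTV 70–85%: Coastal S&L 8/88 = 9.1%, FirstBank 11/57 = 19.3% → FirstBank
LTV under 70%: Coastal S&L 30/46 = 65.2%, FirstBank 49/65 = 75.4% → FirstBank
Overall: Coastal S&L 38/134 = 28.4%, FirstBank 60/122 = 49.2% → FirstBank
FirstBank wins overall and in every loan-to-value group — no reversal.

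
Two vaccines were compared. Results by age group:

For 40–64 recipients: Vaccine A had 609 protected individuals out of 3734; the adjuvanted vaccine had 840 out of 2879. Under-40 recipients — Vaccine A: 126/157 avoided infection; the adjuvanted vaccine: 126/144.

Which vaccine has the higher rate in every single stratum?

40–64: Vaccine A 609/3734 = 16.3%, the adjuvanted vaccine 840/2879 = 29.2% → the adjuvanted vaccine
Under-40: Vaccine A 126/157 = 80.3%, the adjuvanted vaccine 126/144 = 87.5% → the adjuvanted vaccine
The adjuvanted vaccine has the higher rate in both groups.

the adjuvanted vaccine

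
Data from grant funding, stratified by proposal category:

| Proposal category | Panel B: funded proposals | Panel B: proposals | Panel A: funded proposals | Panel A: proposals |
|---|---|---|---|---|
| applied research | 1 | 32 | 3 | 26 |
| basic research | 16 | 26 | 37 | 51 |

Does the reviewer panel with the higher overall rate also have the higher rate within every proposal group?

Yes

Applied research: Panel B 1/32 = 3.1%, Panel A 3/26 = 11.5% → Panel A
Basic research: Panel B 16/26 = 61.5%, Panel A 37/51 = 72.5% → Panel A
Overall: Panel B 17/58 = 29.3%, Panel A 40/77 = 51.9% → Panel A
Panel A wins overall and in every proposal group — no reversal.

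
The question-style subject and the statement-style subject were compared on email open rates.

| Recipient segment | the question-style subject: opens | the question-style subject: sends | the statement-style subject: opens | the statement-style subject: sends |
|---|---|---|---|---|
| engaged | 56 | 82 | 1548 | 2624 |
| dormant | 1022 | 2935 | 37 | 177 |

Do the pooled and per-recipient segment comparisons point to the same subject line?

Engaged: the question-style subject 56/82 = 68.3%, the statement-style subject 1548/2624 = 59.0% → the question-style subject
Dormant: the question-style subject 1022/2935 = 34.8%, the statement-style subject 37/177 = 20.9% → the question-style subject
Overall: the question-style subject 1078/3017 = 35.7%, the statement-style subject 1585/2801 = 56.6% → the statement-style subject
The question-style subject wins each recipient group but the statement-style subject wins overall — the comparison reverses. The question-style subject's sends skew toward dormant, which has a lower base rate.

No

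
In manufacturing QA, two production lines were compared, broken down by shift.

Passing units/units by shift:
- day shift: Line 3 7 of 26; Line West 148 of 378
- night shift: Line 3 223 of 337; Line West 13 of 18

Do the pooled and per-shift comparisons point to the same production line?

Day shift: Line 3 7/26 = 26.9%, Line West 148/378 = 39.2% → Line West
Night shift: Line 3 223/337 = 66.2%, Line West 13/18 = 72.2% → Line West
Overall: Line 3 230/363 = 63.4%, Line West 161/396 = 40.7% → Line 3
Line West wins each shift group but Line 3 wins overall — the comparison reverses. Line West's units skew toward day shift, which has a lower base rate.

No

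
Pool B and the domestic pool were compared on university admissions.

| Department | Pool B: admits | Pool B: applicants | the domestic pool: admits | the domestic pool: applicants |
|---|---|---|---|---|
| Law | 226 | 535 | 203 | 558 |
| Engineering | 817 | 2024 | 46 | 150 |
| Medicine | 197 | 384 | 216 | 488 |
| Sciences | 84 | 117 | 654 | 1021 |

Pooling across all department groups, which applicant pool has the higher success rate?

the domestic pool

Law: Pool B 226/535 = 42.2%, the domestic pool 203/558 = 36.4% → Pool B
Engineering: Pool B 817/2024 = 40.4%, the domestic pool 46/150 = 30.7% → Pool B
Medicine: Pool B 197/384 = 51.3%, the domestic pool 216/488 = 44.3% → Pool B
Sciences: Pool B 84/117 = 71.8%, the domestic pool 654/1021 = 64.1% → Pool B
Overall: Pool B 1324/3060 = 43.3%, the domestic pool 1119/2217 = 50.5% → the domestic pool
(Pool B wins every department group but the domestic pool wins overall — Pool B's applicants skew toward the low-rate Engineering group.)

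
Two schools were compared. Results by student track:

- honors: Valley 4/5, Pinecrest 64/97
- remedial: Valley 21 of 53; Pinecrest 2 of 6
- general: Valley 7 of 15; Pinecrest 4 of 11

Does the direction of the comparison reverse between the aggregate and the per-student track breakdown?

Yes

Honors: Valley 4/5 = 80.0%, Pinecrest 64/97 = 66.0% → Valley
Remedial: Valley 21/53 = 39.6%, Pinecrest 2/6 = 33.3% → Valley
General: Valley 7/15 = 46.7%, Pinecrest 4/11 = 36.4% → Valley
Overall: Valley 32/73 = 43.8%, Pinecrest 70/114 = 61.4% → Pinecrest
Valley wins each student group but Pinecrest wins overall — the comparison reverses. Valley's students skew toward remedial, which has a lower base rate.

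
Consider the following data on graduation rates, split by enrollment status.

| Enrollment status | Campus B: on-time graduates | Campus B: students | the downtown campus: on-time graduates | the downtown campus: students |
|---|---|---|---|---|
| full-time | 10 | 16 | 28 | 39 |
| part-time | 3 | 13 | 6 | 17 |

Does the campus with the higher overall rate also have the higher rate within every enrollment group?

Yes

Full-time: Campus B 10/16 = 62.5%, the downtown campus 28/39 = 71.8% → the downtown campus
Part-time: Campus B 3/13 = 23.1%, the downtown campus 6/17 = 35.3% → the downtown campus
Overall: Campus B 13/29 = 44.8%, the downtown campus 34/56 = 60.7% → the downtown campus
The downtown campus wins overall and in every enrollment group — no reversal.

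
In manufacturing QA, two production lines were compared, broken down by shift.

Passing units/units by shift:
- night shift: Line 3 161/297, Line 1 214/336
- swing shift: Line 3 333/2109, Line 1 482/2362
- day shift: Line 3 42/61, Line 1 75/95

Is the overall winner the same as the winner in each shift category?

Night shift: Line 3 161/297 = 54.2%, Line 1 214/336 = 63.7% → Line 1
Swing shift: Line 3 333/2109 = 15.8%, Line 1 482/2362 = 20.4% → Line 1
Day shift: Line 3 42/61 = 68.9%, Line 1 75/95 = 78.9% → Line 1
Overall: Line 3 536/2467 = 21.7%, Line 1 771/2793 = 27.6% → Line 1
Line 1 wins overall and in every shift group — no reversal.

Yes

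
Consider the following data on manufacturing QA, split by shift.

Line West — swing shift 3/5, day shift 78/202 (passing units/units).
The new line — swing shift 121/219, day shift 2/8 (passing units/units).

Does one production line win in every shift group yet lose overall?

Yes

Swing shift: Line West 3/5 = 60.0%, the new line 121/219 = 55.3% → Line West
Day shift: Line West 78/202 = 38.6%, the new line 2/8 = 25.0% → Line West
Overall: Line West 81/207 = 39.1%, the new line 123/227 = 54.2% → the new line
Line West wins each shift group but the new line wins overall — the comparison reverses. Line West's units skew toward day shift, which has a lower base rate.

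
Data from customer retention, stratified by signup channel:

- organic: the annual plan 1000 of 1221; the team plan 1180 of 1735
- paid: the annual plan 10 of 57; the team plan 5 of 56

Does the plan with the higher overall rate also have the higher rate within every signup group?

Yes

Organic: the annual plan 1000/1221 = 81.9%, the team plan 1180/1735 = 68.0% → the annual plan
Paid: the annual plan 10/57 = 17.5%, the team plan 5/56 = 8.9% → the annual plan
Overall: the annual plan 1010/1278 = 79.0%, the team plan 1185/1791 = 66.2% → the annual plan
The annual plan wins overall and in every signup group — no reversal.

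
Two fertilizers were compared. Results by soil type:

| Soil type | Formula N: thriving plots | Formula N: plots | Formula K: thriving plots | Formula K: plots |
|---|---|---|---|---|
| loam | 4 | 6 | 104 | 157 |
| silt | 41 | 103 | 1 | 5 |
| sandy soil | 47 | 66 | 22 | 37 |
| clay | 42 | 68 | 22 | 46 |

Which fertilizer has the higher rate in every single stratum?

Formula N

Loam: Formula N 4/6 = 66.7%, Formula K 104/157 = 66.2% → Formula N
Silt: Formula N 41/103 = 39.8%, Formula K 1/5 = 20.0% → Formula N
Sandy soil: Formula N 47/66 = 71.2%, Formula K 22/37 = 59.5% → Formula N
Clay: Formula N 42/68 = 61.8%, Formula K 22/46 = 47.8% → Formula N
Formula N has the higher rate in all 4 groups.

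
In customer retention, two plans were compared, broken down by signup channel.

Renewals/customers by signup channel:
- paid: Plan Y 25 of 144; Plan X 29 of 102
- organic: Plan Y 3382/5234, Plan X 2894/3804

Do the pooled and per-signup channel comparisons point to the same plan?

Yes

Paid: Plan Y 25/144 = 17.4%, Plan X 29/102 = 28.4% → Plan X
Organic: Plan Y 3382/5234 = 64.6%, Plan X 2894/3804 = 76.1% → Plan X
Overall: Plan Y 3407/5378 = 63.4%, Plan X 2923/3906 = 74.8% → Plan X
Plan X wins overall and in every signup group — no reversal.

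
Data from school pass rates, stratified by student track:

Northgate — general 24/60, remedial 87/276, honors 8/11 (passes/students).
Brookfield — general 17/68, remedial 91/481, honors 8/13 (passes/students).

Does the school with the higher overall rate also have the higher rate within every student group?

General: Northgate 24/60 = 40.0%, Brookfield 17/68 = 25.0% → Northgate
Remedial: Northgate 87/276 = 31.5%, Brookfield 91/481 = 18.9% → Northgate
Honors: Northgate 8/11 = 72.7%, Brookfield 8/13 = 61.5% → Northgate
Overall: Northgate 119/347 = 34.3%, Brookfield 116/562 = 20.6% → Northgate
Northgate wins overall and in every student group — no reversal.

Yes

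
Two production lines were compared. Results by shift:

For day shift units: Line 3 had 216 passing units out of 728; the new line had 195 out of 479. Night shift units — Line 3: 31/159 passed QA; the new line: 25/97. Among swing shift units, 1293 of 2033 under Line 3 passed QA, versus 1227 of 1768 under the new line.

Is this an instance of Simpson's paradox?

Day shift: Line 3 216/728 = 29.7%, the new line 195/479 = 40.7% → the new line
Night shift: Line 3 31/159 = 19.5%, the new line 25/97 = 25.8% → the new line
Swing shift: Line 3 1293/2033 = 63.6%, the new line 1227/1768 = 69.4% → the new line
Overall: Line 3 1540/2920 = 52.7%, the new line 1447/2344 = 61.7% → the new line
The new line wins overall and in every shift group — no reversal.

No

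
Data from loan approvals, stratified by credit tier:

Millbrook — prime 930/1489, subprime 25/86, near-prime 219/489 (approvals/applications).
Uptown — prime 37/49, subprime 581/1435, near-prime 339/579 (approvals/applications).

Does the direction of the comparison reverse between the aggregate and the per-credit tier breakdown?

Prime: Millbrook 930/1489 = 62.5%, Uptown 37/49 = 75.5% → Uptown
Subprime: Millbrook 25/86 = 29.1%, Uptown 581/1435 = 40.5% → Uptown
Near-prime: Millbrook 219/489 = 44.8%, Uptown 339/579 = 58.5% → Uptown
Overall: Millbrook 1174/2064 = 56.9%, Uptown 957/2063 = 46.4% → Millbrook
Uptown wins each credit group but Millbrook wins overall — the comparison reverses. Uptown's applications skew toward subprime, which has a lower base rate.

Yes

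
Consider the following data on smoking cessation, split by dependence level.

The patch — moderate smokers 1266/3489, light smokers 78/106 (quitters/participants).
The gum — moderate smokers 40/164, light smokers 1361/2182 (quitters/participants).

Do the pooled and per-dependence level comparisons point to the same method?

No

Moderate smokers: the patch 1266/3489 = 36.3%, the gum 40/164 = 24.4% → the patch
Light smokers: the patch 78/106 = 73.6%, the gum 1361/2182 = 62.4% → the patch
Overall: the patch 1344/3595 = 37.4%, the gum 1401/2346 = 59.7% → the gum
The patch wins each dependence group but the gum wins overall — the comparison reverses. The patch's participants skew toward moderate smokers, which has a lower base rate.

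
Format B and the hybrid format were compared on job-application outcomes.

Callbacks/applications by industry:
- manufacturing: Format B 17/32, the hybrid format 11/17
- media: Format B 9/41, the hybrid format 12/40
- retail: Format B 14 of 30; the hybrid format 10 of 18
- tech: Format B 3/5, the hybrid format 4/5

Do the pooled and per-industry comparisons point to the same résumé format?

Manufacturing: Format B 17/32 = 53.1%, the hybrid format 11/17 = 64.7% → the hybrid format
Media: Format B 9/41 = 22.0%, the hybrid format 12/40 = 30.0% → the hybrid format
Retail: Format B 14/30 = 46.7%, the hybrid format 10/18 = 55.6% → the hybrid format
Tech: Format B 3/5 = 60.0%, the hybrid format 4/5 = 80.0% → the hybrid format
Overall: Format B 43/108 = 39.8%, the hybrid format 37/80 = 46.2% → the hybrid format
The hybrid format wins overall and in every industry group — no reversal.

Yes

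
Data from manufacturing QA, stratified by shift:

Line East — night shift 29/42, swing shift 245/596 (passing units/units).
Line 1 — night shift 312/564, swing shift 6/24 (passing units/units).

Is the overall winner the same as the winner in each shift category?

Night shift: Line East 29/42 = 69.0%, Line 1 312/564 = 55.3% → Line East
Swing shift: Line East 245/596 = 41.1%, Line 1 6/24 = 25.0% → Line East
Overall: Line East 274/638 = 42.9%, Line 1 318/588 = 54.1% → Line 1
Line East wins each shift group but Line 1 wins overall — the comparison reverses. Line East's units skew toward swing shift, which has a lower base rate.

No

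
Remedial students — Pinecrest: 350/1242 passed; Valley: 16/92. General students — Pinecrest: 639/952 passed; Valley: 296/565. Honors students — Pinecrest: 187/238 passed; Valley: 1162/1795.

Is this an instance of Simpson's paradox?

Remedial: Pinecrest 350/1242 = 28.2%, Valley 16/92 = 17.4% → Pinecrest
General: Pinecrest 639/952 = 67.1%, Valley 296/565 = 52.4% → Pinecrest
Honors: Pinecrest 187/238 = 78.6%, Valley 1162/1795 = 64.7% → Pinecrest
Overall: Pinecrest 1176/2432 = 48.4%, Valley 1474/2452 = 60.1% → Valley
Pinecrest wins each student group but Valley wins overall — the comparison reverses. Pinecrest's students skew toward remedial, which has a lower base rate.

Yes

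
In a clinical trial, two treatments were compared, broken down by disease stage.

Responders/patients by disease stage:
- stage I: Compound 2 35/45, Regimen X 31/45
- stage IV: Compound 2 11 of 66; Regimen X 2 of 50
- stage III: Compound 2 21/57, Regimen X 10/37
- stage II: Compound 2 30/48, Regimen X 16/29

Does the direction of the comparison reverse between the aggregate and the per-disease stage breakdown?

Stage I: Compound 2 35/45 = 77.8%, Regimen X 31/45 = 68.9% → Compound 2
Stage IV: Compound 2 11/66 = 16.7%, Regimen X 2/50 = 4.0% → Compound 2
Stage III: Compound 2 21/57 = 36.8%, Regimen X 10/37 = 27.0% → Compound 2
Stage II: Compound 2 30/48 = 62.5%, Regimen X 16/29 = 55.2% → Compound 2
Overall: Compound 2 97/216 = 44.9%, Regimen X 59/161 = 36.6% → Compound 2
Compound 2 wins overall and in every disease group — no reversal.

No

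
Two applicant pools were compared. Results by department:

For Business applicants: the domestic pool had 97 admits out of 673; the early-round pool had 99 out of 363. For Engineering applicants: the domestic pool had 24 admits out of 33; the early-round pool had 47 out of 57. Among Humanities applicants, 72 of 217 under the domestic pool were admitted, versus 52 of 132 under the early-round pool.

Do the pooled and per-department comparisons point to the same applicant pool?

Yes

Business: the domestic pool 97/673 = 14.4%, the early-round pool 99/363 = 27.3% → the early-round pool
Engineering: the domestic pool 24/33 = 72.7%, the early-round pool 47/57 = 82.5% → the early-round pool
Humanities: the domestic pool 72/217 = 33.2%, the early-round pool 52/132 = 39.4% → the early-round pool
Overall: the domestic pool 193/923 = 20.9%, the early-round pool 198/552 = 35.9% → the early-round pool
The early-round pool wins overall and in every department group — no reversal.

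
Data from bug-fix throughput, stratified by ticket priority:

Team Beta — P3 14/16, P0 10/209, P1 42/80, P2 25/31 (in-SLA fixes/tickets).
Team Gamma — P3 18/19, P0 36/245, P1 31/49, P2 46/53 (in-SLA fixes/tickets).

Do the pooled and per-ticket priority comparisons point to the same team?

Yes

P3: Team Beta 14/16 = 87.5%, Team Gamma 18/19 = 94.7% → Team Gamma
P0: Team Beta 10/209 = 4.8%, Team Gamma 36/245 = 14.7% → Team Gamma
P1: Team Beta 42/80 = 52.5%, Team Gamma 31/49 = 63.3% → Team Gamma
P2: Team Beta 25/31 = 80.6%, Team Gamma 46/53 = 86.8% → Team Gamma
Overall: Team Beta 91/336 = 27.1%, Team Gamma 131/366 = 35.8% → Team Gamma
Team Gamma wins overall and in every ticket group — no reversal.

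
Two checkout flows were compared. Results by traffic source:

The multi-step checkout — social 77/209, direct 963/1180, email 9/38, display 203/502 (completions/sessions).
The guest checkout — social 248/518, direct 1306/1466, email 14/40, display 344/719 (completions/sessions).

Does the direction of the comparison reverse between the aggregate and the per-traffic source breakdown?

No

Social: the multi-step checkout 77/209 = 36.8%, the guest checkout 248/518 = 47.9% → the guest checkout
Direct: the multi-step checkout 963/1180 = 81.6%, the guest checkout 1306/1466 = 89.1% → the guest checkout
Email: the multi-step checkout 9/38 = 23.7%, the guest checkout 14/40 = 35.0% → the guest checkout
Display: the multi-step checkout 203/502 = 40.4%, the guest checkout 344/719 = 47.8% → the guest checkout
Overall: the multi-step checkout 1252/1929 = 64.9%, the guest checkout 1912/2743 = 69.7% → the guest checkout
The guest checkout wins overall and in every traffic group — no reversal.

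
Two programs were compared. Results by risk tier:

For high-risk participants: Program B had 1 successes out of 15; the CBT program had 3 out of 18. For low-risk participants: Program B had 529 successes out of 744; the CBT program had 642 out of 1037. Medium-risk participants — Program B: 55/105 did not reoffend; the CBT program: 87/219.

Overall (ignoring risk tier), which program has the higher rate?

Program B

High-risk: Program B 1/15 = 6.7%, the CBT program 3/18 = 16.7% → the CBT program
Low-risk: Program B 529/744 = 71.1%, the CBT program 642/1037 = 61.9% → Program B
Medium-risk: Program B 55/105 = 52.4%, the CBT program 87/219 = 39.7% → Program B
Overall: Program B 585/864 = 67.7%, the CBT program 732/1274 = 57.5% → Program B
(Neither sweeps every risk group, but Program B has the higher pooled rate.)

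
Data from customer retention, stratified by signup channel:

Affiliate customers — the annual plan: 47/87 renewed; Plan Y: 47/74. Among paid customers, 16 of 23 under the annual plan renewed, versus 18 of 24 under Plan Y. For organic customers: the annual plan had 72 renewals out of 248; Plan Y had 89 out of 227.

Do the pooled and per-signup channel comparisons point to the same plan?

Yes

Affiliate: the annual plan 47/87 = 54.0%, Plan Y 47/74 = 63.5% → Plan Y
Paid: the annual plan 16/23 = 69.6%, Plan Y 18/24 = 75.0% → Plan Y
Organic: the annual plan 72/248 = 29.0%, Plan Y 89/227 = 39.2% → Plan Y
Overall: the annual plan 135/358 = 37.7%, Plan Y 154/325 = 47.4% → Plan Y
Plan Y wins overall and in every signup group — no reversal.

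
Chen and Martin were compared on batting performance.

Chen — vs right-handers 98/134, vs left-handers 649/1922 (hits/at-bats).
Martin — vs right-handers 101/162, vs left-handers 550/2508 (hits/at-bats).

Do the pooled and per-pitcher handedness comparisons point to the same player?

Vs right-handers: Chen 98/134 = 73.1%, Martin 101/162 = 62.3% → Chen
Vs left-handers: Chen 649/1922 = 33.8%, Martin 550/2508 = 21.9% → Chen
Overall: Chen 747/2056 = 36.3%, Martin 651/2670 = 24.4% → Chen
Chen wins overall and in every pitcher group — no reversal.

Yes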